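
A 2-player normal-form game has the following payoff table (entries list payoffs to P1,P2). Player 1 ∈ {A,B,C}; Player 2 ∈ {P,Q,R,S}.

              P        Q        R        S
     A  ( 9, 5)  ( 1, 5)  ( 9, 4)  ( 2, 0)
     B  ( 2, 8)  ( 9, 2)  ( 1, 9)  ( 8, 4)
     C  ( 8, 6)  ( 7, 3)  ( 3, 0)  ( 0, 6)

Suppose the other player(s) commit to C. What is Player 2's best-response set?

u_2(P vs C) = 6
u_2(Q vs C) = 3
u_2(R vs C) = 0
u_2(S vs C) = 6
max payoff 6 at {P,S}

BR_2 = {P,S}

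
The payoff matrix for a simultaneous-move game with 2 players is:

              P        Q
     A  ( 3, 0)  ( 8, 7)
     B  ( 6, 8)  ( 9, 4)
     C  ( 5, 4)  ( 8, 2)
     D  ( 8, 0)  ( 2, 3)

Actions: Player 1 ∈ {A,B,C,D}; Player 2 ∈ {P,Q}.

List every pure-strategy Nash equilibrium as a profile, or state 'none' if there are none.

(A,P): not NE [P1→D gives 8>3; P2→Q gives 7>0]
(A,Q): not NE [P1→B gives 9>8]
(B,P): not NE [P1→D gives 8>6]
(B,Q): not NE [P2→P gives 8>4]
(C,P): not NE [P1→D gives 8>5]
(C,Q): not NE [P1→B gives 9>8; P2→P gives 4>2]
(D,P): not NE [P2→Q gives 3>0]
(D,Q): not NE [P1→B gives 9>2]

No pure NE.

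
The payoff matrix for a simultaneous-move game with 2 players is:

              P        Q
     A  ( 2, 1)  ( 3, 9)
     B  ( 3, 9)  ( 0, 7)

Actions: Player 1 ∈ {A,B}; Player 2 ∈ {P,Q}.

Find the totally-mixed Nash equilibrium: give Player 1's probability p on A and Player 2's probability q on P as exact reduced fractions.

P1 indiff ⇒ q·2+(1-q)·3 = q·3+(1-q)·0 ⇒ q(-1) = (1-q)(-3) ⇒ q = 3/4
P2 indiff ⇒ p·1+(1-p)·9 = p·9+(1-p)·7 ⇒ p(-8) = (1-p)(-2) ⇒ p = 1/5

P1 mixes 1/5 on A; P2 mixes 3/4 on P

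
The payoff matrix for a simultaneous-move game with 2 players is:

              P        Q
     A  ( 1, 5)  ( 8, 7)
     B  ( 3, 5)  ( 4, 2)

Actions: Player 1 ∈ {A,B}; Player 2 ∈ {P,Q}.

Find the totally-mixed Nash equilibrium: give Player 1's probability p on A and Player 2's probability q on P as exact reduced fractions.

P1 mixes 3/5 on A; P2 mixes 2/3 on P

P1 indiff ⇒ q·1+(1-q)·8 = q·3+(1-q)·4 ⇒ q(-2) = (1-q)(-4) ⇒ q = 2/3
P2 indiff ⇒ p·5+(1-p)·5 = p·7+(1-p)·2 ⇒ p(-2) = (1-p)(-3) ⇒ p = 3/5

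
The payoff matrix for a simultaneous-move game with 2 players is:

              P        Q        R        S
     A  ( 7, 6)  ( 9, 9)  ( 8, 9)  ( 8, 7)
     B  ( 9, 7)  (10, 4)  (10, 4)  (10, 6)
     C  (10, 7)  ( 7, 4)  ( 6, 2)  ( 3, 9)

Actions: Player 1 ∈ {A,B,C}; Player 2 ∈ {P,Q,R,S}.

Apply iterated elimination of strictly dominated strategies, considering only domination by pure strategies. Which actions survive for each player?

Remaining: P1:{B,C} P2:{P,S}

P1 drop A (B beats it: P:9>7 Q:10>9 R:10>8 S:10>8)
P2 drop Q (P beats it: B:7>4 C:7>4)
P2 drop R (P beats it: B:7>4 C:7>2)
P1→{B,C} P2→{P,S}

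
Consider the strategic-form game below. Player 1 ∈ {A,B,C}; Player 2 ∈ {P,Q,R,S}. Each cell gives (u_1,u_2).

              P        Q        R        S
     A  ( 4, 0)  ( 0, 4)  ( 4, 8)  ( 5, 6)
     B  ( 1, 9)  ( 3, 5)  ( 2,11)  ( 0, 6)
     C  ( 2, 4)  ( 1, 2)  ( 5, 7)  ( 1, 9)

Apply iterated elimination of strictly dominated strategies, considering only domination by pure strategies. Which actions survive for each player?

Remaining: P1:{A,C} P2:{R,S}

P2 drop P (R beats it: A:8>0 B:11>9 C:7>4)
P2 drop Q (R beats it: A:8>4 B:11>5 C:7>2)
P1 drop B (A beats it: R:4>2 S:5>0)
P1→{A,C} P2→{R,S}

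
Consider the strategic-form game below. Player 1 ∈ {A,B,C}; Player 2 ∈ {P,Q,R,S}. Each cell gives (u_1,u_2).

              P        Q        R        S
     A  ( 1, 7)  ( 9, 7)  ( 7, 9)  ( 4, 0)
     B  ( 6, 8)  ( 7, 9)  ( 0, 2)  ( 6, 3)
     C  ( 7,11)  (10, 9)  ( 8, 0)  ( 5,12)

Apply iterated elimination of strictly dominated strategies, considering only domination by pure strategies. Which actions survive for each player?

IESDS → P1:{B,C} P2:{P,Q,S}

P1 drop A (C beats it: P:7>1 Q:10>9 R:8>7 S:5>4)
P2 drop R (P beats it: B:8>2 C:11>0)
P1→{B,C} P2→{P,Q,S}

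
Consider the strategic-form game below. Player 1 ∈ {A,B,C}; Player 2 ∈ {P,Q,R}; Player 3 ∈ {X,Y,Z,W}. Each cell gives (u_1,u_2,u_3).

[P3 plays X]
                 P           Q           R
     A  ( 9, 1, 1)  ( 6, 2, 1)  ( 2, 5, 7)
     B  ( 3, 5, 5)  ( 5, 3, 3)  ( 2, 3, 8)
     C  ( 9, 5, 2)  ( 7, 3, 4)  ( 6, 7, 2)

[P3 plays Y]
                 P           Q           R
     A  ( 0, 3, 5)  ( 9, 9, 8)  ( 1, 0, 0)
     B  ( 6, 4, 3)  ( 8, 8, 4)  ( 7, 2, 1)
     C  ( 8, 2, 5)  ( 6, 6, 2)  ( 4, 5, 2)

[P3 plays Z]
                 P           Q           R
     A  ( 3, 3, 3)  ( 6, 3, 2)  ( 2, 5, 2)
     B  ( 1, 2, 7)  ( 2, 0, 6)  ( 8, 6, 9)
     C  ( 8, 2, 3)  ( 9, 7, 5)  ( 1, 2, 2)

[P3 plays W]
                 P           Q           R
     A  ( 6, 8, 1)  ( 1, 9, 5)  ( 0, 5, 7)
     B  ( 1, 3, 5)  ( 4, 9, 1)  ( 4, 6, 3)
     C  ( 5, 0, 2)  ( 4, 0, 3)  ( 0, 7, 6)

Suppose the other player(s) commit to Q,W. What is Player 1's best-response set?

P1 best: {B,C}

u_1(A vs Q,W) = 1
u_1(B vs Q,W) = 4
u_1(C vs Q,W) = 4
max payoff 4 at {B,C}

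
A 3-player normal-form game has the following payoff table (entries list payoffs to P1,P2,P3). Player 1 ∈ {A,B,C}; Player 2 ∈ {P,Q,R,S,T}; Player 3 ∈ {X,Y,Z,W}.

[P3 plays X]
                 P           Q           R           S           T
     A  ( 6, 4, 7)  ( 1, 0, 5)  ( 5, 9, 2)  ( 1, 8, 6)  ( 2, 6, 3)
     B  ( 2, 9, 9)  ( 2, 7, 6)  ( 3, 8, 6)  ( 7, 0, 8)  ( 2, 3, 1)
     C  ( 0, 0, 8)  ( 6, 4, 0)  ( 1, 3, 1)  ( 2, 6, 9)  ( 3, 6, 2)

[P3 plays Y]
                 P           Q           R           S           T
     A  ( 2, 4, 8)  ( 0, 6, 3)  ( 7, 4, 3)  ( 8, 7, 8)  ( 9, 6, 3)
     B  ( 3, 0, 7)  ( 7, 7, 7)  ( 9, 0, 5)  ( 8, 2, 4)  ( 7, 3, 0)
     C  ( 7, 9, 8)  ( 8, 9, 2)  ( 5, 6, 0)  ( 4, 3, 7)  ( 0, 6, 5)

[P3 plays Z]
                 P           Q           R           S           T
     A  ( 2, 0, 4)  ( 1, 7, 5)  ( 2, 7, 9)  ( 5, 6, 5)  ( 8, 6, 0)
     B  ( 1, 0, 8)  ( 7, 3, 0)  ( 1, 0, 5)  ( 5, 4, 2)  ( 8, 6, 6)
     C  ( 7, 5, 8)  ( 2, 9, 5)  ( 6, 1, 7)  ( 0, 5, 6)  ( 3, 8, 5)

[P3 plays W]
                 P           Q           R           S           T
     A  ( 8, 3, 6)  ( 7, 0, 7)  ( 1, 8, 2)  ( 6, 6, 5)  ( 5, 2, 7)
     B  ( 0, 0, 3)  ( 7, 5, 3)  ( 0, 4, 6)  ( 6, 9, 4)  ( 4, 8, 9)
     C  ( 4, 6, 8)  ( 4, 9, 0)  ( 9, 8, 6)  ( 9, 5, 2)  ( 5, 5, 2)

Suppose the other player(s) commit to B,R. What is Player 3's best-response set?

P3 best: {X,W}

u_3(X vs B,R) = 6
u_3(Y vs B,R) = 5
u_3(Z vs B,R) = 5
u_3(W vs B,R) = 6
max payoff 6 at {X,W}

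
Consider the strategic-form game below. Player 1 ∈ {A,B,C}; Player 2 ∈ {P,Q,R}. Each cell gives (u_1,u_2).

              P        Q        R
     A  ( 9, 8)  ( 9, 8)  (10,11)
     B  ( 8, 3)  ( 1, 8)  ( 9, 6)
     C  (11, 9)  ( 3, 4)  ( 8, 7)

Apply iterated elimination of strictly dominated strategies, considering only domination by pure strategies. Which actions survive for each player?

Remaining: P1:{A,C} P2:{P,R}

P1 drop B (A beats it: P:9>8 Q:9>1 R:10>9)
P2 drop Q (R beats it: A:11>8 C:7>4)
P1→{A,C} P2→{P,R}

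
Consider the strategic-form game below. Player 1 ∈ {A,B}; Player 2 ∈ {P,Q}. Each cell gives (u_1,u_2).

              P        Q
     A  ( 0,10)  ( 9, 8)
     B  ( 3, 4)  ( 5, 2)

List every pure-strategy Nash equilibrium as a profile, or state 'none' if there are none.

(A,P): not NE [P1→B gives 3>0]
(A,Q): not NE [P2→P gives 10>8]
(B,P): NE
(B,Q): not NE [P1→A gives 9>5; P2→P gives 4>2]

PSNE = {(B,P)}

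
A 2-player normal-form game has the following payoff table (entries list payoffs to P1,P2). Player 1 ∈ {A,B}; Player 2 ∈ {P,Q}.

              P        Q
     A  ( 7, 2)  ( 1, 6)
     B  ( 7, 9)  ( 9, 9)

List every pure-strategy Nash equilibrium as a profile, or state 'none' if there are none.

(A,P): not NE [P2→Q gives 6>2]
(A,Q): not NE [P1→B gives 9>1]
(B,P): NE
(B,Q): NE

PSNE = {(B,P), (B,Q)}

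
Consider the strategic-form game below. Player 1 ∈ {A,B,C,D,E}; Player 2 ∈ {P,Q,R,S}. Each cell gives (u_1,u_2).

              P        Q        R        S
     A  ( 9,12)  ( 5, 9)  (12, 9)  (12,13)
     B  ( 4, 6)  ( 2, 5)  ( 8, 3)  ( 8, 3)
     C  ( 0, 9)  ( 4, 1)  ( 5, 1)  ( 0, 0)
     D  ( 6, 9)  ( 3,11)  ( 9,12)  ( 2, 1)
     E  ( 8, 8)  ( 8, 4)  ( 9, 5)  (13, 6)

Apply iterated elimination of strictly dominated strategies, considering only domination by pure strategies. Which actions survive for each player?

P1 drop B (A beats it: P:9>4 Q:5>2 R:12>8 S:12>8)
P1 drop C (A beats it: P:9>0 Q:5>4 R:12>5 S:12>0)
P1 drop D (A beats it: P:9>6 Q:5>3 R:12>9 S:12>2)
P2 drop Q (P beats it: A:12>9 E:8>4)
P2 drop R (P beats it: A:12>9 E:8>5)
P1→{A,E} P2→{P,S}

Remaining: P1:{A,E} P2:{P,S}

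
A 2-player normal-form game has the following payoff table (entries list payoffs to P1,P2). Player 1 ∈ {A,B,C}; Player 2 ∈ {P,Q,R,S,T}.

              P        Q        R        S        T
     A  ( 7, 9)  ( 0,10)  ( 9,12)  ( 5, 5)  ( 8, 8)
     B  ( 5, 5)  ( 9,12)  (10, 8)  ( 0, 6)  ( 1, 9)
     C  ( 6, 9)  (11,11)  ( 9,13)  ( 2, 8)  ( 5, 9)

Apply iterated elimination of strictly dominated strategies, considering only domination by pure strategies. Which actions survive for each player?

P2 drop P (Q beats it: A:10>9 B:12>5 C:11>9)
P2 drop S (Q beats it: A:10>5 B:12>6 C:11>8)
P2 drop T (Q beats it: A:10>8 B:12>9 C:11>9)
P1 drop A (B beats it: Q:9>0 R:10>9)
P1→{B,C} P2→{Q,R}

Survivors P1:{B,C} P2:{Q,R}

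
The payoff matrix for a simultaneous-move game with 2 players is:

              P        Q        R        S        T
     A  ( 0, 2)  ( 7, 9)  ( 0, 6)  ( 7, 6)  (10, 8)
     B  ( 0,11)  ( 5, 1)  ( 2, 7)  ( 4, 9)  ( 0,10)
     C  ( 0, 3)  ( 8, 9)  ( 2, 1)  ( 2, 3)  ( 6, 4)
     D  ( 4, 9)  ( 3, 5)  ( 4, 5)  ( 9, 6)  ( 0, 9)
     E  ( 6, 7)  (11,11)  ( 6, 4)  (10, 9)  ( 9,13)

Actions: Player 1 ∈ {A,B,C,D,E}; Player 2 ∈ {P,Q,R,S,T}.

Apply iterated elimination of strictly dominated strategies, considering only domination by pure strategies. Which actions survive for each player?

IESDS → P1:{A,E} P2:{Q,T}

P1 drop B (E beats it: P:6>0 Q:11>5 R:6>2 S:10>4 T:9>0)
P1 drop C (E beats it: P:6>0 Q:11>8 R:6>2 S:10>2 T:9>6)
P1 drop D (E beats it: P:6>4 Q:11>3 R:6>4 S:10>9 T:9>0)
P2 drop P (Q beats it: A:9>2 E:11>7)
P2 drop R (Q beats it: A:9>6 E:11>4)
P2 drop S (Q beats it: A:9>6 E:11>9)
P1→{A,E} P2→{Q,T}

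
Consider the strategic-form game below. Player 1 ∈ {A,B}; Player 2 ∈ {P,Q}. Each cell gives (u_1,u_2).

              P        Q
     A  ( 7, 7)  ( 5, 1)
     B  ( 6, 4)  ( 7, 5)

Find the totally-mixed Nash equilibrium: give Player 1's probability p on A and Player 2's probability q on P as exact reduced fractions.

p=1/7, q=2/3

P1 indiff ⇒ q·7+(1-q)·5 = q·6+(1-q)·7 ⇒ q(1) = (1-q)(2) ⇒ q = 2/3
P2 indiff ⇒ p·7+(1-p)·4 = p·1+(1-p)·5 ⇒ p(6) = (1-p)(1) ⇒ p = 1/7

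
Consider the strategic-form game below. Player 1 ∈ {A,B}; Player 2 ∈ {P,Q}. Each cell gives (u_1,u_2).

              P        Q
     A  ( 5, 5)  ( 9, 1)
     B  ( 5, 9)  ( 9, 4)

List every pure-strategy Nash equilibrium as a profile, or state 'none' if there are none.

NE set: (A,P), (B,P)

(A,P): NE
(A,Q): not NE [P2→P gives 5>1]
(B,P): NE
(B,Q): not NE [P2→P gives 9>4]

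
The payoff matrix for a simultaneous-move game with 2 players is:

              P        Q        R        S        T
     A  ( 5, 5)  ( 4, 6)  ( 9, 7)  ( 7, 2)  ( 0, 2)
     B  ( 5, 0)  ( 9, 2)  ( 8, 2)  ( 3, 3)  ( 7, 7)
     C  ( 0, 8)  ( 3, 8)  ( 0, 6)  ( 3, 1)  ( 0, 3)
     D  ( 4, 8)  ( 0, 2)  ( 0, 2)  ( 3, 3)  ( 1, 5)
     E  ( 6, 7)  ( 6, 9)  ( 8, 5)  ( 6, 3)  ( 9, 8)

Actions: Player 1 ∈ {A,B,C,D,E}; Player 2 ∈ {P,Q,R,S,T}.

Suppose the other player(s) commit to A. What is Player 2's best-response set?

argmax u_2 = {R}

u_2(P vs A) = 5
u_2(Q vs A) = 6
u_2(R vs A) = 7
u_2(S vs A) = 2
u_2(T vs A) = 2
max payoff 7 at {R}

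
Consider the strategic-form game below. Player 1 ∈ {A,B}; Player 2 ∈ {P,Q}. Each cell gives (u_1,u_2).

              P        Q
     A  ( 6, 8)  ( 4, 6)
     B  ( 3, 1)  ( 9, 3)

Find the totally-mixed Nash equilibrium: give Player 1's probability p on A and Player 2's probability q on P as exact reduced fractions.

P1 mixes 1/2 on A; P2 mixes 5/8 on P

P1 indiff ⇒ q·6+(1-q)·4 = q·3+(1-q)·9 ⇒ q(3) = (1-q)(5) ⇒ q = 5/8
P2 indiff ⇒ p·8+(1-p)·1 = p·6+(1-p)·3 ⇒ p(2) = (1-p)(2) ⇒ p = 1/2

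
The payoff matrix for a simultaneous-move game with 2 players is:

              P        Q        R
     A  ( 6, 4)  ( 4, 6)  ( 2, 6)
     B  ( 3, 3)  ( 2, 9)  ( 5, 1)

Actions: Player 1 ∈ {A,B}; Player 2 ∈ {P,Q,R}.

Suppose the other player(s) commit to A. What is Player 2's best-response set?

BR_2 = {Q,R}

u_2(P vs A) = 4
u_2(Q vs A) = 6
u_2(R vs A) = 6
max payoff 6 at {Q,R}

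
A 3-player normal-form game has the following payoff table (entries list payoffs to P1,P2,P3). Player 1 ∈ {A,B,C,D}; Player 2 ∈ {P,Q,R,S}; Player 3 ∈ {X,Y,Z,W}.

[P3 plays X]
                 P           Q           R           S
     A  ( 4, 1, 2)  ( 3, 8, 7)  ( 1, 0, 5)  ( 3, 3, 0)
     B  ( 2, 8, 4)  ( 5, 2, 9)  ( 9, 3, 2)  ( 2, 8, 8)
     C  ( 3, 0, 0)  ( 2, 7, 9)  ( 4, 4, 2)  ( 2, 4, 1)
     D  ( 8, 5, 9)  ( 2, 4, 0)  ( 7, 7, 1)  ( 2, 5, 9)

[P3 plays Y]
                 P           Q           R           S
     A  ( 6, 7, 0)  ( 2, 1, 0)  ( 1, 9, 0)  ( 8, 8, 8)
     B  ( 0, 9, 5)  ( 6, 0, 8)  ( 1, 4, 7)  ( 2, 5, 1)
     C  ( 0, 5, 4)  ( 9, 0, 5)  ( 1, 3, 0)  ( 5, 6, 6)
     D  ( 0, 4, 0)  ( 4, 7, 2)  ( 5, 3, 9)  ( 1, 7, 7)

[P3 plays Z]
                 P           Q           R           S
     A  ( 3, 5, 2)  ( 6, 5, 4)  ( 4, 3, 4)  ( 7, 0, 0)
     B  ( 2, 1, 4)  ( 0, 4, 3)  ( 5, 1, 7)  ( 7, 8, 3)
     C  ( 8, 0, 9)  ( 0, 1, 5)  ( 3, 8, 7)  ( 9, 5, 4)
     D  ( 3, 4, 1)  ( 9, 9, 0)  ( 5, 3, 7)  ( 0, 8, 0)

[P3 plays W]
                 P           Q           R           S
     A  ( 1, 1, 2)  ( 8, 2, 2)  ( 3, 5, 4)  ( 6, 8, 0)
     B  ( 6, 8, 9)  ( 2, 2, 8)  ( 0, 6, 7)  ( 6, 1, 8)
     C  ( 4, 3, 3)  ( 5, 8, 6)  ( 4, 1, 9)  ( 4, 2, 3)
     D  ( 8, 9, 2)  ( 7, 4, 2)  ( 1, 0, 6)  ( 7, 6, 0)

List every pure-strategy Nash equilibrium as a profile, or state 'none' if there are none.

(A,P,X): not NE [P1→D gives 8>4; P2→Q gives 8>1]
(A,P,Y): not NE [P2→R gives 9>7; P3→W gives 2>0]
(A,P,Z): not NE [P1→C gives 8>3]
(A,P,W): not NE [P1→D gives 8>1; P2→S gives 8>1]
(A,Q,X): not NE [P1→B gives 5>3]
(A,Q,Y): not NE [P1→C gives 9>2; P2→R gives 9>1; P3→X gives 7>0]
(A,Q,Z): not NE [P1→D gives 9>6; P3→X gives 7>4]
(A,Q,W): not NE [P2→S gives 8>2; P3→X gives 7>2]
(A,R,X): not NE [P1→B gives 9>1; P2→Q gives 8>0]
(A,R,Y): not NE [P1→D gives 5>1; P3→X gives 5>0]
(A,R,Z): not NE [P1→D gives 5>4; P2→Q gives 5>3; P3→X gives 5>4]
(A,R,W): not NE [P1→C gives 4>3; P2→S gives 8>5; P3→X gives 5>4]
(A,S,X): not NE [P2→Q gives 8>3; P3→Y gives 8>0]
(A,S,Y): not NE [P2→R gives 9>8]
(A,S,Z): not NE [P1→C gives 9>7; P2→Q gives 5>0; P3→Y gives 8>0]
(A,S,W): not NE [P1→D gives 7>6; P3→Y gives 8>0]
(B,P,X): not NE [P1→D gives 8>2; P3→W gives 9>4]
(B,P,Y): not NE [P1→A gives 6>0; P3→W gives 9>5]
(B,P,Z): not NE [P1→C gives 8>2; P2→S gives 8>1; P3→W gives 9>4]
(B,P,W): not NE [P1→D gives 8>6]
(B,Q,X): not NE [P2→S gives 8>2]
(B,Q,Y): not NE [P1→C gives 9>6; P2→P gives 9>0; P3→X gives 9>8]
(B,Q,Z): not NE [P1→D gives 9>0; P2→S gives 8>4; P3→X gives 9>3]
(B,Q,W): not NE [P1→A gives 8>2; P2→P gives 8>2; P3→X gives 9>8]
(B,R,X): not NE [P2→S gives 8>3; P3→W gives 7>2]
(B,R,Y): not NE [P1→D gives 5>1; P2→P gives 9>4]
(B,R,Z): not NE [P2→S gives 8>1]
(B,R,W): not NE [P1→C gives 4>0; P2→P gives 8>6]
(B,S,X): not NE [P1→A gives 3>2]
(B,S,Y): not NE [P1→A gives 8>2; P2→P gives 9>5; P3→W gives 8>1]
(B,S,Z): not NE [P1→C gives 9>7; P3→W gives 8>3]
(B,S,W): not NE [P1→D gives 7>6; P2→P gives 8>1]
(C,P,X): not NE [P1→D gives 8>3; P2→Q gives 7>0; P3→Z gives 9>0]
(C,P,Y): not NE [P1→A gives 6>0; P2→S gives 6>5; P3→Z gives 9>4]
(C,P,Z): not NE [P2→R gives 8>0]
(C,P,W): not NE [P1→D gives 8>4; P2→Q gives 8>3; P3→Z gives 9>3]
(C,Q,X): not NE [P1→B gives 5>2]
(C,Q,Y): not NE [P2→S gives 6>0; P3→X gives 9>5]
(C,Q,Z): not NE [P1→D gives 9>0; P2→R gives 8>1; P3→X gives 9>5]
(C,Q,W): not NE [P1→A gives 8>5; P3→X gives 9>6]
(C,R,X): not NE [P1→B gives 9>4; P2→Q gives 7>4; P3→W gives 9>2]
(C,R,Y): not NE [P1→D gives 5>1; P2→S gives 6>3; P3→W gives 9>0]
(C,R,Z): not NE [P1→D gives 5>3; P3→W gives 9>7]
(C,R,W): not NE [P2→Q gives 8>1]
(C,S,X): not NE [P1→A gives 3>2; P2→Q gives 7>4; P3→Y gives 6>1]
(C,S,Y): not NE [P1→A gives 8>5]
(C,S,Z): not NE [P2→R gives 8>5; P3→Y gives 6>4]
(C,S,W): not NE [P1→D gives 7>4; P2→Q gives 8>2; P3→Y gives 6>3]
(D,P,X): not NE [P2→R gives 7>5]
(D,P,Y): not NE [P1→A gives 6>0; P2→S gives 7>4; P3→X gives 9>0]
(D,P,Z): not NE [P1→C gives 8>3; P2→Q gives 9>4; P3→X gives 9>1]
(D,P,W): not NE [P3→X gives 9>2]
(D,Q,X): not NE [P1→B gives 5>2; P2→R gives 7>4; P3→W gives 2>0]
(D,Q,Y): not NE [P1→C gives 9>4]
(D,Q,Z): not NE [P3→W gives 2>0]
(D,Q,W): not NE [P1→A gives 8>7; P2→P gives 9>4]
(D,R,X): not NE [P1→B gives 9>7; P3→Y gives 9>1]
(D,R,Y): not NE [P2→S gives 7>3]
(D,R,Z): not NE [P2→Q gives 9>3; P3→Y gives 9>7]
(D,R,W): not NE [P1→C gives 4>1; P2→P gives 9>0; P3→Y gives 9>6]
(D,S,X): not NE [P1→A gives 3>2; P2→R gives 7>5]
(D,S,Y): not NE [P1→A gives 8>1; P3→X gives 9>7]
(D,S,Z): not NE [P1→C gives 9>0; P2→Q gives 9>8; P3→X gives 9>0]
(D,S,W): not NE [P2→P gives 9>6; P3→X gives 9>0]

PSNE: ∅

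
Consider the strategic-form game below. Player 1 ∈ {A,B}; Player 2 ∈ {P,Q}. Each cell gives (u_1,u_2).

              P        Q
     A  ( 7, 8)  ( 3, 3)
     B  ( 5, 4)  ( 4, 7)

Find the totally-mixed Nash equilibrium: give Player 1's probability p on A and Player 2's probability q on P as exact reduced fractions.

P1 indiff ⇒ q·7+(1-q)·3 = q·5+(1-q)·4 ⇒ q(2) = (1-q)(1) ⇒ q = 1/3
P2 indiff ⇒ p·8+(1-p)·4 = p·3+(1-p)·7 ⇒ p(5) = (1-p)(3) ⇒ p = 3/8

p=3/8, q=1/3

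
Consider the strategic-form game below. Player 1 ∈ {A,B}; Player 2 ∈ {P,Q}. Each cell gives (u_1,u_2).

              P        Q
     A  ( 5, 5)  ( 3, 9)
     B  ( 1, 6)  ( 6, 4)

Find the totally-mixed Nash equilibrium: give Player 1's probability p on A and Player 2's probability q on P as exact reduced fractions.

p=1/3, q=3/7

P1 indiff ⇒ q·5+(1-q)·3 = q·1+(1-q)·6 ⇒ q(4) = (1-q)(3) ⇒ q = 3/7
P2 indiff ⇒ p·5+(1-p)·6 = p·9+(1-p)·4 ⇒ p(-4) = (1-p)(-2) ⇒ p = 1/3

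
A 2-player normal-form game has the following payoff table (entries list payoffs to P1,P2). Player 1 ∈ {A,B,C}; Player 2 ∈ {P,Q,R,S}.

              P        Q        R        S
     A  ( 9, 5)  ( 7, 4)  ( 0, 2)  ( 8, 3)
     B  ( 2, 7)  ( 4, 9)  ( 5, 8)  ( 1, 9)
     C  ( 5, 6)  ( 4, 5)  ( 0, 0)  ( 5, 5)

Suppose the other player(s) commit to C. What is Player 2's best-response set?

u_2(P vs C) = 6
u_2(Q vs C) = 5
u_2(R vs C) = 0
u_2(S vs C) = 5
max payoff 6 at {P}

argmax u_2 = {P}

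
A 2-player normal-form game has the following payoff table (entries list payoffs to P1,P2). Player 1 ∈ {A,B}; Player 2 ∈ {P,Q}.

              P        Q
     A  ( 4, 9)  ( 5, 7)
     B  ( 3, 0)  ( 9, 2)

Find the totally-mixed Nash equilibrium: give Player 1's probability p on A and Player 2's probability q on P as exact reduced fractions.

P1 indiff ⇒ q·4+(1-q)·5 = q·3+(1-q)·9 ⇒ q(1) = (1-q)(4) ⇒ q = 4/5
P2 indiff ⇒ p·9+(1-p)·0 = p·7+(1-p)·2 ⇒ p(2) = (1-p)(2) ⇒ p = 1/2

(p,q) = (1/2, 4/5)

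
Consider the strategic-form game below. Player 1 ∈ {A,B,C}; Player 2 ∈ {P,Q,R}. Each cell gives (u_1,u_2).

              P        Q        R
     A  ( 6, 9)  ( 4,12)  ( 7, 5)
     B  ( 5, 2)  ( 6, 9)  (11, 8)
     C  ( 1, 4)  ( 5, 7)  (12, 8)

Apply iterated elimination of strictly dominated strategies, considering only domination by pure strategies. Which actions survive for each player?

Survivors P1:{B,C} P2:{Q,R}

P2 drop P (Q beats it: A:12>9 B:9>2 C:7>4)
P1 drop A (B beats it: Q:6>4 R:11>7)
P1→{B,C} P2→{Q,R}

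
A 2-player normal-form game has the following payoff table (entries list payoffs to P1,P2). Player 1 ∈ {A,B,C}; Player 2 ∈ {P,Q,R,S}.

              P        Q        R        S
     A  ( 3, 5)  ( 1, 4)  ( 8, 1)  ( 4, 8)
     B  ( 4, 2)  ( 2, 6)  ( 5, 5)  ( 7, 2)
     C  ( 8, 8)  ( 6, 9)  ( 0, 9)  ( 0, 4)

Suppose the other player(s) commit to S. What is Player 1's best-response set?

u_1(A vs S) = 4
u_1(B vs S) = 7
u_1(C vs S) = 0
max payoff 7 at {B}

BR_1 = {B}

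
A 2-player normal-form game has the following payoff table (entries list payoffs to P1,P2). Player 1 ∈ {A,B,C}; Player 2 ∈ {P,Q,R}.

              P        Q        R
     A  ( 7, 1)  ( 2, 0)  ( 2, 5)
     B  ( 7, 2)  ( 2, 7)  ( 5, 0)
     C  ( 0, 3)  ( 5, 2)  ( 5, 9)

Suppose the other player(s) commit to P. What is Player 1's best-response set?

BR_1 = {A,B}

u_1(A vs P) = 7
u_1(B vs P) = 7
u_1(C vs P) = 0
max payoff 7 at {A,B}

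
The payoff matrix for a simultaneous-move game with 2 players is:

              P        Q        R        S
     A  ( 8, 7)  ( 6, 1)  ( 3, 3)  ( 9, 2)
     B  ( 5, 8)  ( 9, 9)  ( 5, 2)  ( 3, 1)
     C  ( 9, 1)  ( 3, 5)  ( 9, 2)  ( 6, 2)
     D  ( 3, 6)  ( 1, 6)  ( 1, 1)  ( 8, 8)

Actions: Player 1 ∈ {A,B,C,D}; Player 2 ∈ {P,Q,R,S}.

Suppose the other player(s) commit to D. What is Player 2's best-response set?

u_2(P vs D) = 6
u_2(Q vs D) = 6
u_2(R vs D) = 1
u_2(S vs D) = 8
max payoff 8 at {S}

BR_2 = {S}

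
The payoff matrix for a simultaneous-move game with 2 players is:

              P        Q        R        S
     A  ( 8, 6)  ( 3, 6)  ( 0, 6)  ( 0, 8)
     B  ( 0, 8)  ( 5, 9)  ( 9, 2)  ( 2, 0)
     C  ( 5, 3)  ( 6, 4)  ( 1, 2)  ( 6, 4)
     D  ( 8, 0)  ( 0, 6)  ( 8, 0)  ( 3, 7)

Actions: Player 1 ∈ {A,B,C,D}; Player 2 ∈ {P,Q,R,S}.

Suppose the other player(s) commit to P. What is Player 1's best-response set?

argmax u_1 = {A,D}

u_1(A vs P) = 8
u_1(B vs P) = 0
u_1(C vs P) = 5
u_1(D vs P) = 8
max payoff 8 at {A,D}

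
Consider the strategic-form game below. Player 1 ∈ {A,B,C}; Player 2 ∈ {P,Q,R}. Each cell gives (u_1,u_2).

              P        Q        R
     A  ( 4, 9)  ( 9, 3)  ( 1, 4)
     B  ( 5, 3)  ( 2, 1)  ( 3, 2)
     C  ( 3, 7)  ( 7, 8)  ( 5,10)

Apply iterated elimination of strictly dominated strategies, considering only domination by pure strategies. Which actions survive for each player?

P2 drop Q (R beats it: A:4>3 B:2>1 C:10>8)
P1 drop A (B beats it: P:5>4 R:3>1)
P1→{B,C} P2→{P,R}

Remaining: P1:{B,C} P2:{P,R}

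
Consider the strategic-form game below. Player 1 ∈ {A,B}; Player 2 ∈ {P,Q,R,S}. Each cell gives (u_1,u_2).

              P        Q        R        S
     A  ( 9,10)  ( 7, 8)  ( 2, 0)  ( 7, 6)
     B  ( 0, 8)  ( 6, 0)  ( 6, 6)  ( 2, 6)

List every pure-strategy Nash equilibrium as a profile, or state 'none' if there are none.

(A,P): NE
(A,Q): not NE [P2→P gives 10>8]
(A,R): not NE [P1→B gives 6>2; P2→P gives 10>0]
(A,S): not NE [P2→P gives 10>6]
(B,P): not NE [P1→A gives 9>0]
(B,Q): not NE [P1→A gives 7>6; P2→P gives 8>0]
(B,R): not NE [P2→P gives 8>6]
(B,S): not NE [P1→A gives 7>2; P2→P gives 8>6]

PSNE = {(A,P)}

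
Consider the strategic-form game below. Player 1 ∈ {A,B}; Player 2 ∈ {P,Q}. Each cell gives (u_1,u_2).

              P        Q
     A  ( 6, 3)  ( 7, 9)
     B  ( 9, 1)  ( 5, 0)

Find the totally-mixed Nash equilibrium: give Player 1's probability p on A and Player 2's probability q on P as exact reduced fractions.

P1 mixes 1/7 on A; P2 mixes 2/5 on P

P1 indiff ⇒ q·6+(1-q)·7 = q·9+(1-q)·5 ⇒ q(-3) = (1-q)(-2) ⇒ q = 2/5
P2 indiff ⇒ p·3+(1-p)·1 = p·9+(1-p)·0 ⇒ p(-6) = (1-p)(-1) ⇒ p = 1/7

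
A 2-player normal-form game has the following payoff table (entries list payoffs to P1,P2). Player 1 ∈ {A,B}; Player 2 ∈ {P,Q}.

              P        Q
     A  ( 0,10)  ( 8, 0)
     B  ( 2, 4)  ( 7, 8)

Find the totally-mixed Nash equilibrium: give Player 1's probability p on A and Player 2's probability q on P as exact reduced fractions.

p=2/7, q=1/3

P1 indiff ⇒ q·0+(1-q)·8 = q·2+(1-q)·7 ⇒ q(-2) = (1-q)(-1) ⇒ q = 1/3
P2 indiff ⇒ p·10+(1-p)·4 = p·0+(1-p)·8 ⇒ p(10) = (1-p)(4) ⇒ p = 2/7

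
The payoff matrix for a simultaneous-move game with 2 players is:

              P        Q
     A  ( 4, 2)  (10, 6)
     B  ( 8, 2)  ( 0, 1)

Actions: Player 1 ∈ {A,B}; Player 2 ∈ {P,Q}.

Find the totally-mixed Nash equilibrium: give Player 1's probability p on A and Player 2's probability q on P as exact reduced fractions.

P1 indiff ⇒ q·4+(1-q)·10 = q·8+(1-q)·0 ⇒ q(-4) = (1-q)(-10) ⇒ q = 5/7
P2 indiff ⇒ p·2+(1-p)·2 = p·6+(1-p)·1 ⇒ p(-4) = (1-p)(-1) ⇒ p = 1/5

P1 mixes 1/5 on A; P2 mixes 5/7 on P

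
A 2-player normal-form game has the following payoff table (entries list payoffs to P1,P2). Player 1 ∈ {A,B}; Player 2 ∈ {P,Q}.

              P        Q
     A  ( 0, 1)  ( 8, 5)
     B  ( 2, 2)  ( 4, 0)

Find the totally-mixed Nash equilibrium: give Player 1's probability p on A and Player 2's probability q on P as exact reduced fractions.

P1 indiff ⇒ q·0+(1-q)·8 = q·2+(1-q)·4 ⇒ q(-2) = (1-q)(-4) ⇒ q = 2/3
P2 indiff ⇒ p·1+(1-p)·2 = p·5+(1-p)·0 ⇒ p(-4) = (1-p)(-2) ⇒ p = 1/3

P1 mixes 1/3 on A; P2 mixes 2/3 on P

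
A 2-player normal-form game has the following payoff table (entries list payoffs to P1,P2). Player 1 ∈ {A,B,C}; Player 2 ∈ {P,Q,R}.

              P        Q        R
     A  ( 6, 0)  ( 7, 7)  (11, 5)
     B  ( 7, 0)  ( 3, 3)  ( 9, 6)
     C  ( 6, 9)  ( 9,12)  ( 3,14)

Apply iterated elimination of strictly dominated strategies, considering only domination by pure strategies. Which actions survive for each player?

P2 drop P (Q beats it: A:7>0 B:3>0 C:12>9)
P1 drop B (A beats it: Q:7>3 R:11>9)
P1→{A,C} P2→{Q,R}

IESDS → P1:{A,C} P2:{Q,R}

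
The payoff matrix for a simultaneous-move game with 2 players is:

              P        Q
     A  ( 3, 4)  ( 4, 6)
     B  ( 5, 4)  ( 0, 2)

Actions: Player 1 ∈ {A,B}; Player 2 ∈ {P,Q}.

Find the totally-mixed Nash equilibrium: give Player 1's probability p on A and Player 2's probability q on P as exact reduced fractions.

P1 indiff ⇒ q·3+(1-q)·4 = q·5+(1-q)·0 ⇒ q(-2) = (1-q)(-4) ⇒ q = 2/3
P2 indiff ⇒ p·4+(1-p)·4 = p·6+(1-p)·2 ⇒ p(-2) = (1-p)(-2) ⇒ p = 1/2

p=1/2, q=2/3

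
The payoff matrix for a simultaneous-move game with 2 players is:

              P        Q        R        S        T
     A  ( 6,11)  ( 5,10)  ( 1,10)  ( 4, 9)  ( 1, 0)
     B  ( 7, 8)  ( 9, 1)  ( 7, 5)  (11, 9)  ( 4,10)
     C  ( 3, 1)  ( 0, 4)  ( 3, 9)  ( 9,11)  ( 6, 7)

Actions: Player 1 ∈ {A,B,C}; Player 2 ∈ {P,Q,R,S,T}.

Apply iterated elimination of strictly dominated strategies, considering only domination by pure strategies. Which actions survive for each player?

P1 drop A (B beats it: P:7>6 Q:9>5 R:7>1 S:11>4 T:4>1)
P2 drop P (S beats it: B:9>8 C:11>1)
P2 drop Q (R beats it: B:5>1 C:9>4)
P2 drop R (S beats it: B:9>5 C:11>9)
P1→{B,C} P2→{S,T}

Remaining: P1:{B,C} P2:{S,T}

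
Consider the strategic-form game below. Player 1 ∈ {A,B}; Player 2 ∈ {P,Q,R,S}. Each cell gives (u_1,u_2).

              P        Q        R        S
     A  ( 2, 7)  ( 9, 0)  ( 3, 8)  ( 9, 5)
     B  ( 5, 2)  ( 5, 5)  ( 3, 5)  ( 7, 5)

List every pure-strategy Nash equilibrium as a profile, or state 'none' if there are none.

(A,P): not NE [P1→B gives 5>2; P2→R gives 8>7]
(A,Q): not NE [P2→R gives 8>0]
(A,R): NE
(A,S): not NE [P2→R gives 8>5]
(B,P): not NE [P2→S gives 5>2]
(B,Q): not NE [P1→A gives 9>5]
(B,R): NE
(B,S): not NE [P1→A gives 9>7]

PSNE = {(A,R), (B,R)}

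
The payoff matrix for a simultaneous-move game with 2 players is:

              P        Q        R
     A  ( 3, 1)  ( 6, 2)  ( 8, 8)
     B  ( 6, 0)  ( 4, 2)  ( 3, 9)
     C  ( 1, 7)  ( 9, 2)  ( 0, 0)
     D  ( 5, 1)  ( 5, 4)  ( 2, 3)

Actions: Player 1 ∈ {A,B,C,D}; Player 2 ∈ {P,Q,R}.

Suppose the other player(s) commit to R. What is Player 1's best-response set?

u_1(A vs R) = 8
u_1(B vs R) = 3
u_1(C vs R) = 0
u_1(D vs R) = 2
max payoff 8 at {A}

P1 best: {A}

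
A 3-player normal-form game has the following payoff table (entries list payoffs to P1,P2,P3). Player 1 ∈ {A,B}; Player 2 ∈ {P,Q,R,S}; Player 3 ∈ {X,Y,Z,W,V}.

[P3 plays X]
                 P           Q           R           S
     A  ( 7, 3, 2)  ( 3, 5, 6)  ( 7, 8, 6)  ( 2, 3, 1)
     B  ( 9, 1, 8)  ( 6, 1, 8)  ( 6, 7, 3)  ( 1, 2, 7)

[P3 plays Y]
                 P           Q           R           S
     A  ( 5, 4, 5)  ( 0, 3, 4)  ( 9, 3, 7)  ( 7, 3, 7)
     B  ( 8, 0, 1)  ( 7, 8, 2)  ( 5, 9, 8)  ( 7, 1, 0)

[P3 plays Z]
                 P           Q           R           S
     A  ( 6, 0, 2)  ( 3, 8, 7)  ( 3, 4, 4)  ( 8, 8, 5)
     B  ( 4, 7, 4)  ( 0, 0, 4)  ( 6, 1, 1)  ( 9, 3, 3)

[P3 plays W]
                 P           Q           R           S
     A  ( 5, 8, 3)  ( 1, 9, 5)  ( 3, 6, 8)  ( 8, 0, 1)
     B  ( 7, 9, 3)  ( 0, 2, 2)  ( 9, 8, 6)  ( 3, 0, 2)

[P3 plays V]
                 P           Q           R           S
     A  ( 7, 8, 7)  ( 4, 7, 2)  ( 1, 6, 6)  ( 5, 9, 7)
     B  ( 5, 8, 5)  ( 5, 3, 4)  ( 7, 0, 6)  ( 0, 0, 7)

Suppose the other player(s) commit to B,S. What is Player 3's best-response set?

u_3(X vs B,S) = 7
u_3(Y vs B,S) = 0
u_3(Z vs B,S) = 3
u_3(W vs B,S) = 2
u_3(V vs B,S) = 7
max payoff 7 at {X,V}

BR_3 = {X,V}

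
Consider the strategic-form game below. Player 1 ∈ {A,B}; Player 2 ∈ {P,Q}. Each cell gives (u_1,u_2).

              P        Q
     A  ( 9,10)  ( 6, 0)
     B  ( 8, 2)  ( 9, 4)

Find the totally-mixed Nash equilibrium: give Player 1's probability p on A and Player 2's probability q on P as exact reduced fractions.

P1 indiff ⇒ q·9+(1-q)·6 = q·8+(1-q)·9 ⇒ q(1) = (1-q)(3) ⇒ q = 3/4
P2 indiff ⇒ p·10+(1-p)·2 = p·0+(1-p)·4 ⇒ p(10) = (1-p)(2) ⇒ p = 1/6

(p,q) = (1/6, 3/4)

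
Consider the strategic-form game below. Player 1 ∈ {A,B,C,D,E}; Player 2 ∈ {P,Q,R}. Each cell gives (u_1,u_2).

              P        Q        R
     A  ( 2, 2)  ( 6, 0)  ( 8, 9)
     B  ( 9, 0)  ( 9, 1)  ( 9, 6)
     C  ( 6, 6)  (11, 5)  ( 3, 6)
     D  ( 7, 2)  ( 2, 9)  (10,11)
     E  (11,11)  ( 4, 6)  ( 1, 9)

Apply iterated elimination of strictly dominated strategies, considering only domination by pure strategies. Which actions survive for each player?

P1 drop A (B beats it: P:9>2 Q:9>6 R:9>8)
P2 drop Q (R beats it: B:6>1 C:6>5 D:11>9 E:9>6)
P1 drop C (B beats it: P:9>6 R:9>3)
P1→{B,D,E} P2→{P,R}

Survivors P1:{B,D,E} P2:{P,R}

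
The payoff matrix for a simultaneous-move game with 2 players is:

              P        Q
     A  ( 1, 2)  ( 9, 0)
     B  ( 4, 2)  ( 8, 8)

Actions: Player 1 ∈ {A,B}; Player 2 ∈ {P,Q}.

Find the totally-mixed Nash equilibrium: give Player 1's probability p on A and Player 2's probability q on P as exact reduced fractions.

(p,q) = (3/4, 1/4)

P1 indiff ⇒ q·1+(1-q)·9 = q·4+(1-q)·8 ⇒ q(-3) = (1-q)(-1) ⇒ q = 1/4
P2 indiff ⇒ p·2+(1-p)·2 = p·0+(1-p)·8 ⇒ p(2) = (1-p)(6) ⇒ p = 3/4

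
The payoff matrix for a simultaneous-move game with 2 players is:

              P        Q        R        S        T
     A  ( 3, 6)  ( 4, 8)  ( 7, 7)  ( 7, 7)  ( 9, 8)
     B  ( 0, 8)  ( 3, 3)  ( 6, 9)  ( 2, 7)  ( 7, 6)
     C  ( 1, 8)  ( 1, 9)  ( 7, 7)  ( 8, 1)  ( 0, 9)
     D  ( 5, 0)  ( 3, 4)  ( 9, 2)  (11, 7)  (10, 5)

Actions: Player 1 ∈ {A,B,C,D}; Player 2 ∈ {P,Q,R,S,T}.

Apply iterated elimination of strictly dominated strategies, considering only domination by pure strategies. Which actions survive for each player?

P1 drop B (A beats it: P:3>0 Q:4>3 R:7>6 S:7>2 T:9>7)
P1 drop C (D beats it: P:5>1 Q:3>1 R:9>7 S:11>8 T:10>0)
P2 drop P (Q beats it: A:8>6 D:4>0)
P2 drop R (Q beats it: A:8>7 D:4>2)
P1→{A,D} P2→{Q,S,T}

Survivors P1:{A,D} P2:{Q,S,T}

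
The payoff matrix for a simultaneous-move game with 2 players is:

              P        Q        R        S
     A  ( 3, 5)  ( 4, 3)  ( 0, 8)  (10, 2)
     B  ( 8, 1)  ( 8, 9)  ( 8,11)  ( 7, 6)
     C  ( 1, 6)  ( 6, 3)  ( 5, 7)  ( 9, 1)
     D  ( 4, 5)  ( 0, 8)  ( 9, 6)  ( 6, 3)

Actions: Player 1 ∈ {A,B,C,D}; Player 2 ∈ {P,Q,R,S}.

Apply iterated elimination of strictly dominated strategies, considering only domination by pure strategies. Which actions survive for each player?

P2 drop P (R beats it: A:8>5 B:11>1 C:7>6 D:6>5)
P2 drop S (Q beats it: A:3>2 B:9>6 C:3>1 D:8>3)
P1 drop A (B beats it: Q:8>4 R:8>0)
P1 drop C (B beats it: Q:8>6 R:8>5)
P1→{B,D} P2→{Q,R}

Survivors P1:{B,D} P2:{Q,R}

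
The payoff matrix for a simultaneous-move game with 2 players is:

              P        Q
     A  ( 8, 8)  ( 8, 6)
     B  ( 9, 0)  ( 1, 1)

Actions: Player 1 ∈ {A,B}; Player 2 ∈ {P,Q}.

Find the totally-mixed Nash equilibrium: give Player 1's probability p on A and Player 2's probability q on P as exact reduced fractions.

(p,q) = (1/3, 7/8)

P1 indiff ⇒ q·8+(1-q)·8 = q·9+(1-q)·1 ⇒ q(-1) = (1-q)(-7) ⇒ q = 7/8
P2 indiff ⇒ p·8+(1-p)·0 = p·6+(1-p)·1 ⇒ p(2) = (1-p)(1) ⇒ p = 1/3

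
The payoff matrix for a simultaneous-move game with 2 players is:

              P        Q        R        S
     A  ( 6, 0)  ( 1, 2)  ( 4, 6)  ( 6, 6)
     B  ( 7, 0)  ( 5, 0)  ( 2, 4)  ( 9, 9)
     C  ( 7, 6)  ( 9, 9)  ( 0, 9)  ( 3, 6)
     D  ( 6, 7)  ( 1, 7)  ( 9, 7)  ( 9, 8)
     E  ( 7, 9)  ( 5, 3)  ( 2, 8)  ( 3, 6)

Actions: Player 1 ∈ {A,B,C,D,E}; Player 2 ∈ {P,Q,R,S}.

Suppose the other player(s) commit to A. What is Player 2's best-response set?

argmax u_2 = {R,S}

u_2(P vs A) = 0
u_2(Q vs A) = 2
u_2(R vs A) = 6
u_2(S vs A) = 6
max payoff 6 at {R,S}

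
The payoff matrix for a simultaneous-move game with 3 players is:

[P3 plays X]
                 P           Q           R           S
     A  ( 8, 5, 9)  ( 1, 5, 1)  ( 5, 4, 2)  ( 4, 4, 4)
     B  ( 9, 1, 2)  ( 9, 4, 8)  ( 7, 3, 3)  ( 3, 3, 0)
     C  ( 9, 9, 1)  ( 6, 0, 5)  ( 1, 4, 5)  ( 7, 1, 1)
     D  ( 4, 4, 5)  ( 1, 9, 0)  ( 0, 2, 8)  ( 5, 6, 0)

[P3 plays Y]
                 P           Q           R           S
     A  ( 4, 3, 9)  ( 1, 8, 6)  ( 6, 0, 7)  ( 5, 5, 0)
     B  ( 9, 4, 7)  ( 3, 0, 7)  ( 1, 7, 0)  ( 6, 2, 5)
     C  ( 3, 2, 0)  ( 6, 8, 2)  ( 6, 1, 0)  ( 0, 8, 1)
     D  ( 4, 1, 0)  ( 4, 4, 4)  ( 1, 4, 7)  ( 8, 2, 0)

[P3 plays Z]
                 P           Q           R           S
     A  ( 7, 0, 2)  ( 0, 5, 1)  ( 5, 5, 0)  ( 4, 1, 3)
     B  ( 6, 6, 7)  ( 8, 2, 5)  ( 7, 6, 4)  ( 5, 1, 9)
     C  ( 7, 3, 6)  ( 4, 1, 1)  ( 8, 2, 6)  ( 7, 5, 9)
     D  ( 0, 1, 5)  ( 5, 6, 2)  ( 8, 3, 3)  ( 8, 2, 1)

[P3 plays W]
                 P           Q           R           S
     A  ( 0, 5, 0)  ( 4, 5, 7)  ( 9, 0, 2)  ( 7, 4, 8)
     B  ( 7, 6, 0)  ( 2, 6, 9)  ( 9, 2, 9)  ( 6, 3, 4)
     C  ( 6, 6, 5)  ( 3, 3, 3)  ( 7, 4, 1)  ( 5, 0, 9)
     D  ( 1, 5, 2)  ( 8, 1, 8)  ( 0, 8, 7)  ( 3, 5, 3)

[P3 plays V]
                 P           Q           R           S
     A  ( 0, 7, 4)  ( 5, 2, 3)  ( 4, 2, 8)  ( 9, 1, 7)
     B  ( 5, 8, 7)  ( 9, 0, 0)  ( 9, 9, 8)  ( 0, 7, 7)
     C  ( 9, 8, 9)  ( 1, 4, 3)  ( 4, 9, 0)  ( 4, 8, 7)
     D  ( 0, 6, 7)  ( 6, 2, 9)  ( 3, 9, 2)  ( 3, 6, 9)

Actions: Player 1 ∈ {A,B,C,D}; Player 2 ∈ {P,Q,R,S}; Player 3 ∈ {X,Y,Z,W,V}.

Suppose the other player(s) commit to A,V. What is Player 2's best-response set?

u_2(P vs A,V) = 7
u_2(Q vs A,V) = 2
u_2(R vs A,V) = 2
u_2(S vs A,V) = 1
max payoff 7 at {P}

BR_2 = {P}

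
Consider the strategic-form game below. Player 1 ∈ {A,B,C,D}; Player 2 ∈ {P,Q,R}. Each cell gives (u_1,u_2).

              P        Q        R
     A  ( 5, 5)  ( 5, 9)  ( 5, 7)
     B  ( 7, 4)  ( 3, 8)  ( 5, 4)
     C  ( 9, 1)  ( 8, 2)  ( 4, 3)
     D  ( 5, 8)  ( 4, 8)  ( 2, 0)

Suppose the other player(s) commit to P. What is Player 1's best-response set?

u_1(A vs P) = 5
u_1(B vs P) = 7
u_1(C vs P) = 9
u_1(D vs P) = 5
max payoff 9 at {C}

BR_1 = {C}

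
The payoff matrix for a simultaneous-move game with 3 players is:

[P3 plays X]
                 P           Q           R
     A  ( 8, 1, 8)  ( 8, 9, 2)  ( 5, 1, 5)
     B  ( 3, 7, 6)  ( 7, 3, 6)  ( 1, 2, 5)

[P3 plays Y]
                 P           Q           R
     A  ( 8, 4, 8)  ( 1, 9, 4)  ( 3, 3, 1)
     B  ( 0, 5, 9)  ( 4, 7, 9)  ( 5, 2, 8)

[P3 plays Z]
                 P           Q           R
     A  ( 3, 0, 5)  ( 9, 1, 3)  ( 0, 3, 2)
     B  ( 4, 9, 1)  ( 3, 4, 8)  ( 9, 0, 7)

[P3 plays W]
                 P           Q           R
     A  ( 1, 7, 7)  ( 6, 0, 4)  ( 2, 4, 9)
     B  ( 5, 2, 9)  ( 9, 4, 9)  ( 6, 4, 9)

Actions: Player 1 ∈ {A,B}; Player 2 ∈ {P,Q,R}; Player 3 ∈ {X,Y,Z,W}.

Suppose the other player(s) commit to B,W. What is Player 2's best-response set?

u_2(P vs B,W) = 2
u_2(Q vs B,W) = 4
u_2(R vs B,W) = 4
max payoff 4 at {Q,R}

P2 best: {Q,R}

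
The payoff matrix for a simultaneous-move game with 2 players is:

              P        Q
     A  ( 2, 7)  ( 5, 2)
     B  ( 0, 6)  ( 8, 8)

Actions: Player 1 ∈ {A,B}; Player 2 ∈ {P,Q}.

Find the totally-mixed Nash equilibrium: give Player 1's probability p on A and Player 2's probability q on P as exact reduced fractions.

P1 mixes 2/7 on A; P2 mixes 3/5 on P

P1 indiff ⇒ q·2+(1-q)·5 = q·0+(1-q)·8 ⇒ q(2) = (1-q)(3) ⇒ q = 3/5
P2 indiff ⇒ p·7+(1-p)·6 = p·2+(1-p)·8 ⇒ p(5) = (1-p)(2) ⇒ p = 2/7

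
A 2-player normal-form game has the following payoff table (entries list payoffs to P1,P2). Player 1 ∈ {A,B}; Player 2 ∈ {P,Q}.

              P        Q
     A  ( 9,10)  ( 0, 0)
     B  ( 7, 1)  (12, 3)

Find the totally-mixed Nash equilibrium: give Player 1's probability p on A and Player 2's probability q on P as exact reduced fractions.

P1 indiff ⇒ q·9+(1-q)·0 = q·7+(1-q)·12 ⇒ q(2) = (1-q)(12) ⇒ q = 6/7
P2 indiff ⇒ p·10+(1-p)·1 = p·0+(1-p)·3 ⇒ p(10) = (1-p)(2) ⇒ p = 1/6

(p,q) = (1/6, 6/7)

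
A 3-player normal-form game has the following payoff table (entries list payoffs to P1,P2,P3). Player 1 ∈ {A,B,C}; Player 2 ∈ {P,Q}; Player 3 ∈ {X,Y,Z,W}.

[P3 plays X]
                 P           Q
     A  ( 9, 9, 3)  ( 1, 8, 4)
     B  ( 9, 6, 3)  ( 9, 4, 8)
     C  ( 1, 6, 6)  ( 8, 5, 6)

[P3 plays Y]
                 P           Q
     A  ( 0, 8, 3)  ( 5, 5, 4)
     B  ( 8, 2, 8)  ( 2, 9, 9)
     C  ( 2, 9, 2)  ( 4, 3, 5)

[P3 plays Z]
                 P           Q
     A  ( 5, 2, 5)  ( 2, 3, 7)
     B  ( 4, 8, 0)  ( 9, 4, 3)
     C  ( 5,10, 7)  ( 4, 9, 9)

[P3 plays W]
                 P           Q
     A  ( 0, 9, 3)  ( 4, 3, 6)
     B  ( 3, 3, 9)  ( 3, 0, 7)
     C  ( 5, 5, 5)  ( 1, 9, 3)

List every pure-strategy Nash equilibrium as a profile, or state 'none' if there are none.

PSNE = {(C,P,Z)}

(A,P,X): not NE [P3→Z gives 5>3]
(A,P,Y): not NE [P1→B gives 8>0; P3→Z gives 5>3]
(A,P,Z): not NE [P2→Q gives 3>2]
(A,P,W): not NE [P1→C gives 5>0; P3→Z gives 5>3]
(A,Q,X): not NE [P1→B gives 9>1; P2→P gives 9>8; P3→Z gives 7>4]
(A,Q,Y): not NE [P2→P gives 8>5; P3→Z gives 7>4]
(A,Q,Z): not NE [P1→B gives 9>2]
(A,Q,W): not NE [P2→P gives 9>3; P3→Z gives 7>6]
(B,P,X): not NE [P3→W gives 9>3]
(B,P,Y): not NE [P2→Q gives 9>2; P3→W gives 9>8]
(B,P,Z): not NE [P1→C gives 5>4; P3→W gives 9>0]
(B,P,W): not NE [P1→C gives 5>3]
(B,Q,X): not NE [P2→P gives 6>4; P3→Y gives 9>8]
(B,Q,Y): not NE [P1→A gives 5>2]
(B,Q,Z): not NE [P2→P gives 8>4; P3→Y gives 9>3]
(B,Q,W): not NE [P1→A gives 4>3; P2→P gives 3>0; P3→Y gives 9>7]
(C,P,X): not NE [P1→B gives 9>1; P3→Z gives 7>6]
(C,P,Y): not NE [P1→B gives 8>2; P3→Z gives 7>2]
(C,P,Z): NE
(C,P,W): not NE [P2→Q gives 9>5; P3→Z gives 7>5]
(C,Q,X): not NE [P1→B gives 9>8; P2→P gives 6>5; P3→Z gives 9>6]
(C,Q,Y): not NE [P1→A gives 5>4; P2→P gives 9>3; P3→Z gives 9>5]
(C,Q,Z): not NE [P1→B gives 9>4; P2→P gives 10>9]
(C,Q,W): not NE [P1→A gives 4>1; P3→Z gives 9>3]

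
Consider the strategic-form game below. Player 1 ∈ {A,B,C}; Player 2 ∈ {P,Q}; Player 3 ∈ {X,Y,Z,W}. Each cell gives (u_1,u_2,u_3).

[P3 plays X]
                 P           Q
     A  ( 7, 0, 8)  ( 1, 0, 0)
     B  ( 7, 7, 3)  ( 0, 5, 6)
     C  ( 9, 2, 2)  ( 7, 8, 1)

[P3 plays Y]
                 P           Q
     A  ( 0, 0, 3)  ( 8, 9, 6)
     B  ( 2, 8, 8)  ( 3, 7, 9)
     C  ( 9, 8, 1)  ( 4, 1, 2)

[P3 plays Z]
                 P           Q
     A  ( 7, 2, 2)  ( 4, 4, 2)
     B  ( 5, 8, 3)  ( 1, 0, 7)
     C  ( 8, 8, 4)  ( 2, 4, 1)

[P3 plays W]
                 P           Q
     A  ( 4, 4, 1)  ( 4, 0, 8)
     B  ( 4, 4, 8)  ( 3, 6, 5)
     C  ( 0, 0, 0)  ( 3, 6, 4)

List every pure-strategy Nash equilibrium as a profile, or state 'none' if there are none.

Nash profiles: (C,P,Z)

(A,P,X): not NE [P1→C gives 9>7]
(A,P,Y): not NE [P1→C gives 9>0; P2→Q gives 9>0; P3→X gives 8>3]
(A,P,Z): not NE [P1→C gives 8>7; P2→Q gives 4>2; P3→X gives 8>2]
(A,P,W): not NE [P3→X gives 8>1]
(A,Q,X): not NE [P1→C gives 7>1; P3→W gives 8>0]
(A,Q,Y): not NE [P3→W gives 8>6]
(A,Q,Z): not NE [P3→W gives 8>2]
(A,Q,W): not NE [P2→P gives 4>0]
(B,P,X): not NE [P1→C gives 9>7; P3→W gives 8>3]
(B,P,Y): not NE [P1→C gives 9>2]
(B,P,Z): not NE [P1→C gives 8>5; P3→W gives 8>3]
(B,P,W): not NE [P2→Q gives 6>4]
(B,Q,X): not NE [P1→C gives 7>0; P2→P gives 7>5; P3→Y gives 9>6]
(B,Q,Y): not NE [P1→A gives 8>3; P2→P gives 8>7]
(B,Q,Z): not NE [P1→A gives 4>1; P2→P gives 8>0; P3→Y gives 9>7]
(B,Q,W): not NE [P1→A gives 4>3; P3→Y gives 9>5]
(C,P,X): not NE [P2→Q gives 8>2; P3→Z gives 4>2]
(C,P,Y): not NE [P3→Z gives 4>1]
(C,P,Z): NE
(C,P,W): not NE [P1→B gives 4>0; P2→Q gives 6>0; P3→Z gives 4>0]
(C,Q,X): not NE [P3→W gives 4>1]
(C,Q,Y): not NE [P1→A gives 8>4; P2→P gives 8>1; P3→W gives 4>2]
(C,Q,Z): not NE [P1→A gives 4>2; P2→P gives 8>4; P3→W gives 4>1]
(C,Q,W): not NE [P1→A gives 4>3]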